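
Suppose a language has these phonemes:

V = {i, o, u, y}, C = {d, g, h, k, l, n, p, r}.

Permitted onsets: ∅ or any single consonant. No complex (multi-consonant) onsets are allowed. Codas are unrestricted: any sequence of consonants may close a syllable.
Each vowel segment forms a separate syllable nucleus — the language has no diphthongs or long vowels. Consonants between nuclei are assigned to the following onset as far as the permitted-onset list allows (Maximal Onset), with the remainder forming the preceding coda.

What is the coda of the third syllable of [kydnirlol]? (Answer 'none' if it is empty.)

l

The vowels are y, i, o — 3 nuclei, so 3 syllables.
Between /y/ (V1) and /i/ (V2): /dn/; trying suffixes from longest down, /n/ is the first permitted one, so coda /d/ | onset /n/.
Between /i/ (V2) and /o/ (V3): cluster /rl/ — the longest permitted-onset suffix is /l/; onset = /l/, preceding coda = /r/.
Result: kyd.nir.lol.
Syllable 3 is /lol/: onset /l/, nucleus /o/, coda /l/.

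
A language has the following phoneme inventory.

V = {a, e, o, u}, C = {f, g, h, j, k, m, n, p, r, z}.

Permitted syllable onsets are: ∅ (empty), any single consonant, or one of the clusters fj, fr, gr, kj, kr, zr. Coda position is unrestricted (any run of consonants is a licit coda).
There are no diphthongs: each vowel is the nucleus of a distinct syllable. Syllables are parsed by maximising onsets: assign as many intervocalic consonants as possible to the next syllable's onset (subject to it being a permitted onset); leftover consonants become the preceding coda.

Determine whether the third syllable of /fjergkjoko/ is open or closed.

open

The vowels are e, o, o — 3 nuclei, so 3 syllables.
σ1/σ2 boundary: cluster /rgkj/ — the longest permitted-onset suffix is /kj/; onset = /kj/, preceding coda = /rg/.
σ2/σ3 boundary: /k/ → onset of the next syllable (single consonants are always licit onsets).
So the parse is fjerg.kjo.ko.
Syllable 3 is /ko/; it ends in its nucleus with no coda, so it is open.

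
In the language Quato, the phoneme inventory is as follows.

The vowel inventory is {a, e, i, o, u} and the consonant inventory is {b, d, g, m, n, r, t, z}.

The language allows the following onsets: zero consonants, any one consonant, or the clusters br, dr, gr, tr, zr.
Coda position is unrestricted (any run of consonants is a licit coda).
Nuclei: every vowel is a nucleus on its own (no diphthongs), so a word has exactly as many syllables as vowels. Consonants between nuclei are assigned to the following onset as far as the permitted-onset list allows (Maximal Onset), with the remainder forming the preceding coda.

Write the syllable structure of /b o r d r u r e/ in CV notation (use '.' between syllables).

The vowels are o, u, e — 3 nuclei, so 3 syllables.
σ1/σ2 boundary: /rdr/ — longest licit onset from the right is /dr/, leaving /r/ as coda.
σ2/σ3 boundary: just /r/ — single C goes to the following onset.
Putting it together: bor.dru.re.
Mapping each syllable to C/V: /bor/ → CVC, /dru/ → CCV, /re/ → CV.

CVC.CCV.CV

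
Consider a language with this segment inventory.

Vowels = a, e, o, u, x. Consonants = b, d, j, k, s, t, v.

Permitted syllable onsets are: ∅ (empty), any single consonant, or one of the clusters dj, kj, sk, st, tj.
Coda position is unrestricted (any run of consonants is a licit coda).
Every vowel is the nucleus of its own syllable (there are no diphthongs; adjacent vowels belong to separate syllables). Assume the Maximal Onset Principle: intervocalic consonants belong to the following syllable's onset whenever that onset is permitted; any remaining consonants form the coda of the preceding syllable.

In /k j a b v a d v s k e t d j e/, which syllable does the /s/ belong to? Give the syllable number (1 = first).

Nuclei (vowels): a, a, e, e → 4 syllables.
V1 /a/ – V2 /a/: cluster /bv/ — the longest permitted-onset suffix is /v/; onset = /v/, preceding coda = /b/.
V2 /a/ – V3 /e/: cluster /dvsk/ — the longest permitted-onset suffix is /sk/; onset = /sk/, preceding coda = /dv/.
V3 /e/ – V4 /e/: /tdj/; trying suffixes from longest down, /dj/ is the first permitted one, so coda /t/ | onset /dj/.
So the parse is kjab.vadv.sket.dje.
The /s/ is in the onset of syllable 3 (/sket/).

3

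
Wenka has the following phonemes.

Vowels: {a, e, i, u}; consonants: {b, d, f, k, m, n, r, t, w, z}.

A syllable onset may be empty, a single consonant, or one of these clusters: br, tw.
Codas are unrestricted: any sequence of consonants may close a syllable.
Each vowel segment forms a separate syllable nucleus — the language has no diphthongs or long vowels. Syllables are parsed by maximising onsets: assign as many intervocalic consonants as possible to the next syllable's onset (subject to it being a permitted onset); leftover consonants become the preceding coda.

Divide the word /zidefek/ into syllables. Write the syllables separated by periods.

Vowels present: i, e, e; each is a nucleus, giving 3 syllables.
Between /i/ (V1) and /e/ (V2): /d/ is a single consonant, so it becomes the next onset.
Between /e/ (V2) and /e/ (V3): /f/ → onset of the next syllable (single consonants are always licit onsets).

zi.de.fek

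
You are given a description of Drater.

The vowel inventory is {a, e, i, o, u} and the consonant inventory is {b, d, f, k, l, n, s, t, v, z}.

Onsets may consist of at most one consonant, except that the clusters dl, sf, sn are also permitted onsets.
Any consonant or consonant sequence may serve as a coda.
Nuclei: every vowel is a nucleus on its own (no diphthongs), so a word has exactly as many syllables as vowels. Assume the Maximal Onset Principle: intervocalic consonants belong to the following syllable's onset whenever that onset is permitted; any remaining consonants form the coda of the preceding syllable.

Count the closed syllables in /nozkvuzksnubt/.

Nuclei (vowels): o, u, u → 3 syllables.
Between /o/ (V1) and /u/ (V2): /zkv/ — longest licit onset from the right is /v/, leaving /zk/ as coda.
Between /u/ (V2) and /u/ (V3): cluster /zksn/ — the longest permitted-onset suffix is /sn/; onset = /sn/, preceding coda = /zk/.
So the parse is nozk.vuzk.snubt.
Classifying each syllable: /nozk/ (closed), /vuzk/ (closed), /snubt/ (closed).
Closed syllables: 3.

3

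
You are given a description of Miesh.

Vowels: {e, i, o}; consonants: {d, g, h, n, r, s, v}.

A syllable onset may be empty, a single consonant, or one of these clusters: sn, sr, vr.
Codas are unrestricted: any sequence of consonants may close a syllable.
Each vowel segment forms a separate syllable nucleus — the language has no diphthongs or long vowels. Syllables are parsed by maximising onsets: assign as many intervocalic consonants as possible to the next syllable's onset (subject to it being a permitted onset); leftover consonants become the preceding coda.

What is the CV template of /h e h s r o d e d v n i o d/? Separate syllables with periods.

Vowels present: e, o, e, i, o; each is a nucleus, giving 5 syllables.
/e…o/ gap (V1→V2): /hsr/; trying suffixes from longest down, /sr/ is the first permitted one, so coda /h/ | onset /sr/.
/o…e/ gap (V2→V3): /d/ → onset of the next syllable (single consonants are always licit onsets).
/e…i/ gap (V3→V4): /dvn/ splits as /dv/ + /n/ (/n/ is the longest suffix that is a licit onset).
/i…o/ gap (V4→V5): hiatus — the boundary sits between the two vowels.
So the parse is heh.sro.dedv.ni.od.
Mapping each syllable to C/V: /heh/ → CVC, /sro/ → CCV, /dedv/ → CVCC, /ni/ → CV, /od/ → VC.

CVC.CCV.CVCC.CV.VC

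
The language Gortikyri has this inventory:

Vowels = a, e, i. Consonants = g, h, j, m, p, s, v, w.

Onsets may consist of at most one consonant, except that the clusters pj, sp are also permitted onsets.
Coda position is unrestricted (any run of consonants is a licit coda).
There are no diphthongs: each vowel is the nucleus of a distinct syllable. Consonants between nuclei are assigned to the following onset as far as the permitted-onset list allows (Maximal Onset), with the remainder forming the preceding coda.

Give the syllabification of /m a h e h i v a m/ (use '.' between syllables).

Nuclei (vowels): a, e, i, a → 4 syllables.
/a…e/ gap (V1→V2): /h/ → onset of the next syllable (single consonants are always licit onsets).
/e…i/ gap (V2→V3): /h/ → onset of the next syllable (single consonants are always licit onsets).
/i…a/ gap (V3→V4): /v/ is a single consonant, so it becomes the next onset.

ma.he.hi.vam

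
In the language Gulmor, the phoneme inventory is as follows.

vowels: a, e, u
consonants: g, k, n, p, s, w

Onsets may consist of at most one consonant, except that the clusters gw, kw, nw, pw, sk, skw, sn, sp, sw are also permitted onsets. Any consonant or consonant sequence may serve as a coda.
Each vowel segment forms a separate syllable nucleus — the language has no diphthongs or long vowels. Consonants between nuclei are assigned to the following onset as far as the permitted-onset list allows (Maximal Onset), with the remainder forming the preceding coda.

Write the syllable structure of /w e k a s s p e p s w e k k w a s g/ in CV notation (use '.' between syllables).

CV.CVC.CCVC.CCVC.CCVCC

Nuclei (vowels): e, a, e, e, a → 5 syllables.
σ1/σ2 boundary: just /k/ — single C goes to the following onset.
σ2/σ3 boundary: /ssp/ — longest licit onset from the right is /sp/, leaving /s/ as coda.
σ3/σ4 boundary: cluster /psw/ — the longest permitted-onset suffix is /sw/; onset = /sw/, preceding coda = /p/.
σ4/σ5 boundary: cluster /kkw/ — the longest permitted-onset suffix is /kw/; onset = /kw/, preceding coda = /k/.
Result: we.kas.spep.swek.kwasg.
Mapping each syllable to C/V: /we/ → CV, /kas/ → CVC, /spep/ → CCVC, /swek/ → CCVC, /kwasg/ → CCVCC.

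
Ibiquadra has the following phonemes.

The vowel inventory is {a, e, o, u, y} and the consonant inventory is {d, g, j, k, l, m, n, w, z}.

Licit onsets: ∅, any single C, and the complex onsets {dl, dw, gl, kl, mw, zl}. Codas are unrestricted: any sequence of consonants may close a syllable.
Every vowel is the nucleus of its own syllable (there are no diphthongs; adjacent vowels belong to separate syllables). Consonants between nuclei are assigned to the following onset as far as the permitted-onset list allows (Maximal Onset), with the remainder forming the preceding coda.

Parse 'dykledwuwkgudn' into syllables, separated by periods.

dy.kle.dwuwk.gudn

Nuclei (vowels): y, e, u, u → 4 syllables.
V1 /y/ – V2 /e/: /kl/ is a licit onset in full, so it all attaches to the next syllable.
V2 /e/ – V3 /u/: cluster /dw/ — /dw/ is itself a permitted onset, so the whole cluster goes right; preceding coda = ∅.
V3 /u/ – V4 /u/: /wkg/; trying suffixes from longest down, /g/ is the first permitted one, so coda /wk/ | onset /g/.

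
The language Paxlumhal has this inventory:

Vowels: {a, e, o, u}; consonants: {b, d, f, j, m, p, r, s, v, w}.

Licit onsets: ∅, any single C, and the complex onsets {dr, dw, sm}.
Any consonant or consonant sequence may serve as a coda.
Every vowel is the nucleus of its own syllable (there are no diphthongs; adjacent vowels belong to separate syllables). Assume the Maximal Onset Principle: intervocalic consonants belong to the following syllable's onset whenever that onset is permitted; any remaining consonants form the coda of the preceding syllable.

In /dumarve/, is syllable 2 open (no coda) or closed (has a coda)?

closed

The vowels are u, a, e — 3 nuclei, so 3 syllables.
σ1/σ2 boundary: just /m/ — single C goes to the following onset.
σ2/σ3 boundary: /rv/ splits as /r/ + /v/ (/v/ is the longest suffix that is a licit onset).
So the parse is du.mar.ve.
Syllable 2 is /mar/ with coda /r/, so it is closed.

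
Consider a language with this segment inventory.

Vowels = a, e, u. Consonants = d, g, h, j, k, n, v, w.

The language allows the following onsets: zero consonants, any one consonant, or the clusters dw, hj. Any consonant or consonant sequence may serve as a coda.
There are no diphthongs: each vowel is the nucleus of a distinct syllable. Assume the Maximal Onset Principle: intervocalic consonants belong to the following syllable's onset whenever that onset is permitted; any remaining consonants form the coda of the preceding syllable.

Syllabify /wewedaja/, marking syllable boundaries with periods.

Vowels present: e, e, a, a; each is a nucleus, giving 4 syllables.
V1 /e/ – V2 /e/: /w/ → onset of the next syllable (single consonants are always licit onsets).
V2 /e/ – V3 /a/: /d/ is a single consonant, so it becomes the next onset.
V3 /a/ – V4 /a/: just /j/ — single C goes to the following onset.

we.we.da.ja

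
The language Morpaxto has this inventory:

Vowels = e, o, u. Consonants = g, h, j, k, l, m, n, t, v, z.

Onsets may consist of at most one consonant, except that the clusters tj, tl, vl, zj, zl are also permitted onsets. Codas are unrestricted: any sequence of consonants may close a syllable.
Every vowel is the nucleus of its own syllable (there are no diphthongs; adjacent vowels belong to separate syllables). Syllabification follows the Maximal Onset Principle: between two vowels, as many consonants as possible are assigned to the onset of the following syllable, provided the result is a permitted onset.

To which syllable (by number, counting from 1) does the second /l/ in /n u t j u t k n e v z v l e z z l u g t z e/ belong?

The vowels are u, u, e, e, u, e — 6 nuclei, so 6 syllables.
V1 /u/ – V2 /u/: /tj/ — entire cluster is a permitted onset → onset /tj/, coda ∅.
V2 /u/ – V3 /e/: /tkn/ splits as /tk/ + /n/ (/n/ is the longest suffix that is a licit onset).
V3 /e/ – V4 /e/: /vzvl/ splits as /vz/ + /vl/ (/vl/ is the longest suffix that is a licit onset).
V4 /e/ – V5 /u/: /zzl/; trying suffixes from longest down, /zl/ is the first permitted one, so coda /z/ | onset /zl/.
V5 /u/ – V6 /e/: /gtz/ — longest licit onset from the right is /z/, leaving /gt/ as coda.
So the parse is nu.tjutk.nevz.vlez.zlugt.ze.
The second /l/ is in the onset of syllable 5 (/zlugt/).

5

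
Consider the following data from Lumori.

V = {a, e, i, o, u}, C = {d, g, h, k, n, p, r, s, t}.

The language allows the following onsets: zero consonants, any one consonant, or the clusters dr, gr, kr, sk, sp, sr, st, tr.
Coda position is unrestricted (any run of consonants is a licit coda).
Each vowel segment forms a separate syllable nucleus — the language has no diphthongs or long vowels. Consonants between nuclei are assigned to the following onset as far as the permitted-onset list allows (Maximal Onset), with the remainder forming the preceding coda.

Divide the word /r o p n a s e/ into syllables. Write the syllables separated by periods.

Vowels present: o, a, e; each is a nucleus, giving 3 syllables.
V1 /o/ – V2 /a/: /pn/ splits as /p/ + /n/ (/n/ is the longest suffix that is a licit onset).
V2 /a/ – V3 /e/: /s/ → onset of the next syllable (single consonants are always licit onsets).

rop.na.se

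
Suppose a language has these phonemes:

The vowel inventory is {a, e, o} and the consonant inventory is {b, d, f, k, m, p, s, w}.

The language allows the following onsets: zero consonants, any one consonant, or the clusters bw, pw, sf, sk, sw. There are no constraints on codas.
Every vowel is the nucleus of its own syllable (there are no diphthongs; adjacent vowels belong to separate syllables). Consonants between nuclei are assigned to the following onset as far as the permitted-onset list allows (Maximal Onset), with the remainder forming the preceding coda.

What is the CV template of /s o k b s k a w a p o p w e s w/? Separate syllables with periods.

CVCC.CCV.CV.CV.CCVCC

Nuclei (vowels): o, a, a, o, e → 5 syllables.
V1 /o/ – V2 /a/: /kbsk/; trying suffixes from longest down, /sk/ is the first permitted one, so coda /kb/ | onset /sk/.
V2 /a/ – V3 /a/: /w/ is a single consonant, so it becomes the next onset.
V3 /a/ – V4 /o/: /p/ → onset of the next syllable (single consonants are always licit onsets).
V4 /o/ – V5 /e/: /pw/ is a licit onset in full, so it all attaches to the next syllable.
Putting it together: sokb.ska.wa.po.pwesw.
Mapping each syllable to C/V: /sokb/ → CVCC, /ska/ → CCV, /wa/ → CV, /po/ → CV, /pwesw/ → CCVCC.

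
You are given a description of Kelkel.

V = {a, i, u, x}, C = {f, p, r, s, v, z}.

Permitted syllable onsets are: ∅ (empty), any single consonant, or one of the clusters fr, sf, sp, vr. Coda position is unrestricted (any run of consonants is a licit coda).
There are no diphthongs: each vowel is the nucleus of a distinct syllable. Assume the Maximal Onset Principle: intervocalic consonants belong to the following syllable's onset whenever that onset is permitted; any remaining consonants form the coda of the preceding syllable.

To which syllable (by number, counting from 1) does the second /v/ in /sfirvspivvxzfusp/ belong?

Vowels present: i, i, x, u; each is a nucleus, giving 4 syllables.
V1 /i/ – V2 /i/: /rvsp/ splits as /rv/ + /sp/ (/sp/ is the longest suffix that is a licit onset).
V2 /i/ – V3 /x/: cluster /vv/ — the longest permitted-onset suffix is /v/; onset = /v/, preceding coda = /v/.
V3 /x/ – V4 /u/: cluster /zf/ — the longest permitted-onset suffix is /f/; onset = /f/, preceding coda = /z/.
Result: sfirv.spiv.vxz.fusp.
The second /v/ is in the coda of syllable 2 (/spiv/).

2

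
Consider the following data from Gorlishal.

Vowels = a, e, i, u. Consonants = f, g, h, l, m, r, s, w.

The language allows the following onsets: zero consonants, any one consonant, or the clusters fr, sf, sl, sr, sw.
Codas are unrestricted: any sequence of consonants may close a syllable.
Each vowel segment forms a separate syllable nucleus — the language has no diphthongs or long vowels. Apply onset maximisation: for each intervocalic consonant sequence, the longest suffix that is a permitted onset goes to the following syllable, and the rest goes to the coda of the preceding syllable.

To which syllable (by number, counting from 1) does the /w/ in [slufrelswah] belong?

Vowels present: u, e, a; each is a nucleus, giving 3 syllables.
/u…e/ gap (V1→V2): /fr/ — entire cluster is a permitted onset → onset /fr/, coda ∅.
/e…a/ gap (V2→V3): /lsw/ — longest licit onset from the right is /sw/, leaving /l/ as coda.
Result: slu.frel.swah.
The /w/ is in the onset of syllable 3 (/swah/).

3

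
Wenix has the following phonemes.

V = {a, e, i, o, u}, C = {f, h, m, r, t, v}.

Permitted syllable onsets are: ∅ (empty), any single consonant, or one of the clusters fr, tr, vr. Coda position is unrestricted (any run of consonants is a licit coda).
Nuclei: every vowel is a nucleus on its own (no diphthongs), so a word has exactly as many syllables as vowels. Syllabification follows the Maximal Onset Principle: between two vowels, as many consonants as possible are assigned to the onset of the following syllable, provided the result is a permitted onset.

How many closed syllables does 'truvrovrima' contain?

The vowels are u, o, i, a — 4 nuclei, so 4 syllables.
σ1/σ2 boundary: cluster /vr/ — /vr/ is itself a permitted onset, so the whole cluster goes right; preceding coda = ∅.
σ2/σ3 boundary: /vr/ — entire cluster is a permitted onset → onset /vr/, coda ∅.
σ3/σ4 boundary: /m/ is a single consonant, so it becomes the next onset.
Syllabification: tru.vro.vri.ma.
Classifying each syllable: /tru/ (open), /vro/ (open), /vri/ (open), /ma/ (open).
Closed syllables: 0.

0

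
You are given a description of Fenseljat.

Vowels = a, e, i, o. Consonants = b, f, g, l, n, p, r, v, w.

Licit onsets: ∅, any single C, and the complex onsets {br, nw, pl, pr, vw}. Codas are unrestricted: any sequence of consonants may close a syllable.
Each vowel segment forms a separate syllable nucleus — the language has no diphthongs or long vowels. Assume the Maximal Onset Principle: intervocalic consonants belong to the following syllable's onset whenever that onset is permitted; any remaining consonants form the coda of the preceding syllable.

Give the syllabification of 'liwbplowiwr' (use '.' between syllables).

The vowels are i, o, i — 3 nuclei, so 3 syllables.
σ1/σ2 boundary: cluster /wbpl/ — the longest permitted-onset suffix is /pl/; onset = /pl/, preceding coda = /wb/.
σ2/σ3 boundary: /w/ is a single consonant, so it becomes the next onset.

liwb.plo.wiwr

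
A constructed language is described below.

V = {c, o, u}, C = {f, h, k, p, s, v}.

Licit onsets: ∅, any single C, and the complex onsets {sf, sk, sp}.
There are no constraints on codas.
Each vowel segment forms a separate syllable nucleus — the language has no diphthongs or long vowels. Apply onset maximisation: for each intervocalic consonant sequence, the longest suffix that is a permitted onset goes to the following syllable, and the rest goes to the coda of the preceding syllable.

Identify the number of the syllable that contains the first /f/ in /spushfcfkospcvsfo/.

2

The vowels are u, c, o, c, o — 5 nuclei, so 5 syllables.
σ1/σ2 boundary: /shf/; trying suffixes from longest down, /f/ is the first permitted one, so coda /sh/ | onset /f/.
σ2/σ3 boundary: /fk/ splits as /f/ + /k/ (/k/ is the longest suffix that is a licit onset).
σ3/σ4 boundary: cluster /sp/ — /sp/ is itself a permitted onset, so the whole cluster goes right; preceding coda = ∅.
σ4/σ5 boundary: /vsf/; trying suffixes from longest down, /sf/ is the first permitted one, so coda /v/ | onset /sf/.
So the parse is spush.fcf.ko.spcv.sfo.
The first /f/ is in the onset of syllable 2 (/fcf/).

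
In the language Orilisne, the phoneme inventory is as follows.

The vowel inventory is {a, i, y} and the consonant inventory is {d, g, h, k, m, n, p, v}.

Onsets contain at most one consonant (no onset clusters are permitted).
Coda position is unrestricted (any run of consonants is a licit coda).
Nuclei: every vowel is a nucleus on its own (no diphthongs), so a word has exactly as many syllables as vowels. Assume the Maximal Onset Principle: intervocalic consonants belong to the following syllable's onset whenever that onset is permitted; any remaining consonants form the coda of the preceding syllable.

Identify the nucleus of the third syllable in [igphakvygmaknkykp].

y

Vowels present: i, a, y, a, y; each is a nucleus, giving 5 syllables.
The third nucleus (vowel 3 from the left) is /y/.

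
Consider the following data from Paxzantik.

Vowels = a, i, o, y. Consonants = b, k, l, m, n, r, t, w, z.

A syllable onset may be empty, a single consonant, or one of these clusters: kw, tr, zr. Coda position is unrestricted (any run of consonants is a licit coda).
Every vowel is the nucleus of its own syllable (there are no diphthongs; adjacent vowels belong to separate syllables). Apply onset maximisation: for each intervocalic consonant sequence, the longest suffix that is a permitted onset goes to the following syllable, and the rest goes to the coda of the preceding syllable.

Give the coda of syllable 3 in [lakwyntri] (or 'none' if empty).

The vowels are a, y, i — 3 nuclei, so 3 syllables.
/a…y/ gap (V1→V2): /kw/ — entire cluster is a permitted onset → onset /kw/, coda ∅.
/y…i/ gap (V2→V3): cluster /ntr/ — the longest permitted-onset suffix is /tr/; onset = /tr/, preceding coda = /n/.
Result: la.kwyn.tri.
Syllable 3 is /tri/: onset /tr/, nucleus /i/, coda ∅.

none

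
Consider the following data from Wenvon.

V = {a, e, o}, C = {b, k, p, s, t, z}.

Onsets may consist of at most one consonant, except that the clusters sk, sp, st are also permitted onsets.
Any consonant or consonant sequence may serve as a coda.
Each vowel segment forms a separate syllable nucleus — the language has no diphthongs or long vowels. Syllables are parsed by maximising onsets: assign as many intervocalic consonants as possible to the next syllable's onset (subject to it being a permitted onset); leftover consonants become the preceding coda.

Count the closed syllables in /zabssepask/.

Nuclei (vowels): a, e, a → 3 syllables.
Between /a/ (V1) and /e/ (V2): /bss/; trying suffixes from longest down, /s/ is the first permitted one, so coda /bs/ | onset /s/.
Between /e/ (V2) and /a/ (V3): /p/ → onset of the next syllable (single consonants are always licit onsets).
Syllabification: zabs.se.pask.
Classifying each syllable: /zabs/ (closed), /se/ (open), /pask/ (closed).
Closed syllables: 2.

2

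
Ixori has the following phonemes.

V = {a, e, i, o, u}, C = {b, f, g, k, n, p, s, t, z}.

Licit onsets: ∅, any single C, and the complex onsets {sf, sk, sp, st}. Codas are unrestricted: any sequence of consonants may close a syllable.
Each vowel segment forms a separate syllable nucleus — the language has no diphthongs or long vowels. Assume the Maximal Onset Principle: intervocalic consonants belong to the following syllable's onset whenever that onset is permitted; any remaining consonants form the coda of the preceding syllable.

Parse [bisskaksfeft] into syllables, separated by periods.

The vowels are i, a, e — 3 nuclei, so 3 syllables.
Between /i/ (V1) and /a/ (V2): /ssk/; trying suffixes from longest down, /sk/ is the first permitted one, so coda /s/ | onset /sk/.
Between /a/ (V2) and /e/ (V3): cluster /ksf/ — the longest permitted-onset suffix is /sf/; onset = /sf/, preceding coda = /k/.

bis.skak.sfeft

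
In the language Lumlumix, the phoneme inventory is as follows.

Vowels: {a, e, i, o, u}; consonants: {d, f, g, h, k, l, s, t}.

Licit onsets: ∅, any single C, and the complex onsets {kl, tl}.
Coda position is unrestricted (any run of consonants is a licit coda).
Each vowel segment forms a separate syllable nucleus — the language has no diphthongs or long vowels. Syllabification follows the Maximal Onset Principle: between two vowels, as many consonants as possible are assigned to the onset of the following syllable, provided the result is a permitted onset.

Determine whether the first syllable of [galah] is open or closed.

open

Vowels present: a, a; each is a nucleus, giving 2 syllables.
Between /a/ (V1) and /a/ (V2): just /l/ — single C goes to the following onset.
Putting it together: ga.lah.
Syllable 1 is /ga/; it ends in its nucleus with no coda, so it is open.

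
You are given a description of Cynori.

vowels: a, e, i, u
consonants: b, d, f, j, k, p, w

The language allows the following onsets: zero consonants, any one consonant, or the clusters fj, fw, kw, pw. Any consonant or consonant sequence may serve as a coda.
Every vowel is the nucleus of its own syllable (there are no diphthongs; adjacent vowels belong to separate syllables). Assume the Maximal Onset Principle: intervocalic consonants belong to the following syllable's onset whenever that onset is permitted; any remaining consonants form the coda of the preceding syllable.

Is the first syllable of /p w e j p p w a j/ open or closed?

Nuclei (vowels): e, a → 2 syllables.
σ1/σ2 boundary: /jppw/ splits as /jp/ + /pw/ (/pw/ is the longest suffix that is a licit onset).
Syllabification: pwejp.pwaj.
Syllable 1 is /pwejp/ with coda /jp/, so it is closed.

closed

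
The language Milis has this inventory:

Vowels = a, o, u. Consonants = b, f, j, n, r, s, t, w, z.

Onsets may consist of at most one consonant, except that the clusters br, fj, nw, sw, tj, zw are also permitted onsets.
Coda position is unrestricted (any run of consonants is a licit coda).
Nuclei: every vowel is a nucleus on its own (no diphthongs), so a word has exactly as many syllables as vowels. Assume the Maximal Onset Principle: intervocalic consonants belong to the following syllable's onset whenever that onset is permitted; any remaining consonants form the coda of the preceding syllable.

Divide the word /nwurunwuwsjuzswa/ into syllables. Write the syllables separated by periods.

nwu.ru.nwuws.juz.swa

Nuclei (vowels): u, u, u, u, a → 5 syllables.
/u…u/ gap (V1→V2): /r/ → onset of the next syllable (single consonants are always licit onsets).
/u…u/ gap (V2→V3): cluster /nw/ — /nw/ is itself a permitted onset, so the whole cluster goes right; preceding coda = ∅.
/u…u/ gap (V3→V4): /wsj/ — longest licit onset from the right is /j/, leaving /ws/ as coda.
/u…a/ gap (V4→V5): /zsw/; trying suffixes from longest down, /sw/ is the first permitted one, so coda /z/ | onset /sw/.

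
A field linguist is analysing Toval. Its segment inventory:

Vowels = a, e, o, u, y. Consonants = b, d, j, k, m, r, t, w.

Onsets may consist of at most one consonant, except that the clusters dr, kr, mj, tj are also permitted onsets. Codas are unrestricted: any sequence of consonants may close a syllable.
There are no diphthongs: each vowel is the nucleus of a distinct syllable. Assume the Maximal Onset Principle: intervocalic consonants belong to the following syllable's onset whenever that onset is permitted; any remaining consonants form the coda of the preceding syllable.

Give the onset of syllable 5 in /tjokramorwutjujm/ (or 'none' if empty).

Nuclei (vowels): o, a, o, u, u → 5 syllables.
/o…a/ gap (V1→V2): /kr/ — entire cluster is a permitted onset → onset /kr/, coda ∅.
/a…o/ gap (V2→V3): /m/ → onset of the next syllable (single consonants are always licit onsets).
/o…u/ gap (V3→V4): /rw/; trying suffixes from longest down, /w/ is the first permitted one, so coda /r/ | onset /w/.
/u…u/ gap (V4→V5): /tj/ is a licit onset in full, so it all attaches to the next syllable.
Putting it together: tjo.kra.mor.wu.tjujm.
Syllable 5 is /tjujm/: onset /tj/, nucleus /u/, coda /jm/.

tj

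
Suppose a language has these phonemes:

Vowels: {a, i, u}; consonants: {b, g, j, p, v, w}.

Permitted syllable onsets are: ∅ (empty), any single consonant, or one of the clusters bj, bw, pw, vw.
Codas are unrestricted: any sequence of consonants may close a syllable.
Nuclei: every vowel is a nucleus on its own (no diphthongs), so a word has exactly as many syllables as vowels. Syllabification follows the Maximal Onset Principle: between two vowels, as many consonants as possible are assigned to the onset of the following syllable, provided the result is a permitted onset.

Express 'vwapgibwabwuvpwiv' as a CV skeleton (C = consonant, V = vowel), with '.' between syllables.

CCVC.CV.CCV.CCVC.CCVC

The vowels are a, i, a, u, i — 5 nuclei, so 5 syllables.
Between /a/ (V1) and /i/ (V2): cluster /pg/ — the longest permitted-onset suffix is /g/; onset = /g/, preceding coda = /p/.
Between /i/ (V2) and /a/ (V3): /bw/ is a licit onset in full, so it all attaches to the next syllable.
Between /a/ (V3) and /u/ (V4): /bw/ — entire cluster is a permitted onset → onset /bw/, coda ∅.
Between /u/ (V4) and /i/ (V5): /vpw/; trying suffixes from longest down, /pw/ is the first permitted one, so coda /v/ | onset /pw/.
Syllabification: vwap.gi.bwa.bwuv.pwiv.
Mapping each syllable to C/V: /vwap/ → CCVC, /gi/ → CV, /bwa/ → CCV, /bwuv/ → CCVC, /pwiv/ → CCVC.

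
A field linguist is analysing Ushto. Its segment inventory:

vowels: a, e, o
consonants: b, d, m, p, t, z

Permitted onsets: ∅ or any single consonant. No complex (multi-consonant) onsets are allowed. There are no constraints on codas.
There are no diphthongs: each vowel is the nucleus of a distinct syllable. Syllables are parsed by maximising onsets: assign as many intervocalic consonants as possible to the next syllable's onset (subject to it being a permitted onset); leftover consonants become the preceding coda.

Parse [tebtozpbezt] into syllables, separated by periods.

Vowels present: e, o, e; each is a nucleus, giving 3 syllables.
Between /e/ (V1) and /o/ (V2): /bt/; trying suffixes from longest down, /t/ is the first permitted one, so coda /b/ | onset /t/.
Between /o/ (V2) and /e/ (V3): /zpb/; trying suffixes from longest down, /b/ is the first permitted one, so coda /zp/ | onset /b/.

teb.tozp.bezt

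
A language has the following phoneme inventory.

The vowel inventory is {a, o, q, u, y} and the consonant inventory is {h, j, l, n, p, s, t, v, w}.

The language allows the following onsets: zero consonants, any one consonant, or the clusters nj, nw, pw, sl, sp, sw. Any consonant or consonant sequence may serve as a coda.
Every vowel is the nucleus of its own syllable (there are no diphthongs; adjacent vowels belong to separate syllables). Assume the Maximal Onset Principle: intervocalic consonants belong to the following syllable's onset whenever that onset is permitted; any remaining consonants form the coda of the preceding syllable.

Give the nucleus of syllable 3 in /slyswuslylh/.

Nuclei (vowels): y, u, y → 3 syllables.
The third nucleus (vowel 3 from the left) is /y/.

y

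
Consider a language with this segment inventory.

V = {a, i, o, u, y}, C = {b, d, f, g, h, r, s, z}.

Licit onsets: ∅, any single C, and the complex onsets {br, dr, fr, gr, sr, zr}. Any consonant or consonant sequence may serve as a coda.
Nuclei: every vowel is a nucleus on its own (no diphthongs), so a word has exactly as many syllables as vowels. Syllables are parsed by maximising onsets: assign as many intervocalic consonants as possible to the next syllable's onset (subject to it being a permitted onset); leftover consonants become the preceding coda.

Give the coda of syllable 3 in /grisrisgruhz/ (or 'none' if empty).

Vowels present: i, i, u; each is a nucleus, giving 3 syllables.
σ1/σ2 boundary: /sr/ is a licit onset in full, so it all attaches to the next syllable.
σ2/σ3 boundary: /sgr/ splits as /s/ + /gr/ (/gr/ is the longest suffix that is a licit onset).
Syllabification: gri.sris.gruhz.
Syllable 3 is /gruhz/: onset /gr/, nucleus /u/, coda /hz/.

hz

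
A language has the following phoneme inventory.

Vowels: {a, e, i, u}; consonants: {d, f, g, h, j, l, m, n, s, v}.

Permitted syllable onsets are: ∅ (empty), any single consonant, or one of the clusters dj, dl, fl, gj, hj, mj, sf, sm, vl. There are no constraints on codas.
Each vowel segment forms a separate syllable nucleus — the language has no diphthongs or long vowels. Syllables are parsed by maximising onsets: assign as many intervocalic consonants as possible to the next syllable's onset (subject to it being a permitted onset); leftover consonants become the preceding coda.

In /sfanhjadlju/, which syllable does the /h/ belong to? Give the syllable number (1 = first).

2

Vowels present: a, a, u; each is a nucleus, giving 3 syllables.
σ1/σ2 boundary: /nhj/ — longest licit onset from the right is /hj/, leaving /n/ as coda.
σ2/σ3 boundary: /dlj/ — longest licit onset from the right is /j/, leaving /dl/ as coda.
Result: sfan.hjadl.ju.
The /h/ is in the onset of syllable 2 (/hjadl/).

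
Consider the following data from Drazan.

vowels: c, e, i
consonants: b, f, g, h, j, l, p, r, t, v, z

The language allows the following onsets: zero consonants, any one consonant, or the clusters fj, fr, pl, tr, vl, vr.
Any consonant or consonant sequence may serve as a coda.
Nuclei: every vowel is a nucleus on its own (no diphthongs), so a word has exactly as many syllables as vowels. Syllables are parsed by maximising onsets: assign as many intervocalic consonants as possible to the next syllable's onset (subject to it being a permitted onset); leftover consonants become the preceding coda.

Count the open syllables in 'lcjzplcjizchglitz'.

2

Vowels present: c, c, i, c, i; each is a nucleus, giving 5 syllables.
/c…c/ gap (V1→V2): /jzpl/ splits as /jz/ + /pl/ (/pl/ is the longest suffix that is a licit onset).
/c…i/ gap (V2→V3): /j/ is a single consonant, so it becomes the next onset.
/i…c/ gap (V3→V4): /z/ → onset of the next syllable (single consonants are always licit onsets).
/c…i/ gap (V4→V5): cluster /hgl/ — the longest permitted-onset suffix is /l/; onset = /l/, preceding coda = /hg/.
So the parse is lcjz.plc.ji.zchg.litz.
Classifying each syllable: /lcjz/ (closed), /plc/ (open), /ji/ (open), /zchg/ (closed), /litz/ (closed).
Open syllables: 2.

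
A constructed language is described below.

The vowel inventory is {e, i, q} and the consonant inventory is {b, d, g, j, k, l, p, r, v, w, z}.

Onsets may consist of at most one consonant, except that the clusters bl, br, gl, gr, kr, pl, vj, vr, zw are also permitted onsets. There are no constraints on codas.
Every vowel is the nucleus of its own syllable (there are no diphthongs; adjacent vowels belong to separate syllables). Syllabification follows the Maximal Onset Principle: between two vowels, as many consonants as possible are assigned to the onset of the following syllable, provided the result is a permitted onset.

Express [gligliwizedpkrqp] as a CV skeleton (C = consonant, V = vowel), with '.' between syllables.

CCV.CCV.CV.CVCC.CCVC

Vowels present: i, i, i, e, q; each is a nucleus, giving 5 syllables.
σ1/σ2 boundary: /gl/ — entire cluster is a permitted onset → onset /gl/, coda ∅.
σ2/σ3 boundary: just /w/ — single C goes to the following onset.
σ3/σ4 boundary: /z/ is a single consonant, so it becomes the next onset.
σ4/σ5 boundary: /dpkr/ splits as /dp/ + /kr/ (/kr/ is the longest suffix that is a licit onset).
Syllabification: gli.gli.wi.zedp.krqp.
Mapping each syllable to C/V: /gli/ → CCV, /gli/ → CCV, /wi/ → CV, /zedp/ → CVCC, /krqp/ → CCVC.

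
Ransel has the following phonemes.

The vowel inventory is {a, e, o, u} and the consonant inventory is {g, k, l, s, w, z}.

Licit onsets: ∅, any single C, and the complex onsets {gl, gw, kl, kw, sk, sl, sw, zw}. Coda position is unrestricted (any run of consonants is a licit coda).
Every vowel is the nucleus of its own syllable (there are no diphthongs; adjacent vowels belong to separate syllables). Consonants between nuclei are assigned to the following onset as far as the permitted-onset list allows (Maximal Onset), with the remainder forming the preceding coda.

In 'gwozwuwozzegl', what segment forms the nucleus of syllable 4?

Vowels present: o, u, o, e; each is a nucleus, giving 4 syllables.
The fourth nucleus (vowel 4 from the left) is /e/.

e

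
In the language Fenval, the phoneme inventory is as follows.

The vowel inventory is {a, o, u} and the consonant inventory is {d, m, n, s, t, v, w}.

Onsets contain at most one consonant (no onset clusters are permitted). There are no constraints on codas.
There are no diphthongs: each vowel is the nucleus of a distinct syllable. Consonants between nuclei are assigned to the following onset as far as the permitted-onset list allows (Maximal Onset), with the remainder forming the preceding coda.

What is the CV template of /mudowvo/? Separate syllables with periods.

Nuclei (vowels): u, o, o → 3 syllables.
Between /u/ (V1) and /o/ (V2): just /d/ — single C goes to the following onset.
Between /o/ (V2) and /o/ (V3): /wv/; trying suffixes from longest down, /v/ is the first permitted one, so coda /w/ | onset /v/.
Putting it together: mu.dow.vo.
Mapping each syllable to C/V: /mu/ → CV, /dow/ → CVC, /vo/ → CV.

CV.CVC.CV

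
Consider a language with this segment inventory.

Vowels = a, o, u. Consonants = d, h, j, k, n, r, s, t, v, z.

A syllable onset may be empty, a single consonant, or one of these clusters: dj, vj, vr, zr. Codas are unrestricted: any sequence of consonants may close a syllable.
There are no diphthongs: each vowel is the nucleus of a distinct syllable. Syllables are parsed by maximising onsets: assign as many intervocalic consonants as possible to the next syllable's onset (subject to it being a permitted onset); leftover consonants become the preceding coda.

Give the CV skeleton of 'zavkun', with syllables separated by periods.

CVC.CVC

Nuclei (vowels): a, u → 2 syllables.
Between /a/ (V1) and /u/ (V2): /vk/ splits as /v/ + /k/ (/k/ is the longest suffix that is a licit onset).
Syllabification: zav.kun.
Mapping each syllable to C/V: /zav/ → CVC, /kun/ → CVC.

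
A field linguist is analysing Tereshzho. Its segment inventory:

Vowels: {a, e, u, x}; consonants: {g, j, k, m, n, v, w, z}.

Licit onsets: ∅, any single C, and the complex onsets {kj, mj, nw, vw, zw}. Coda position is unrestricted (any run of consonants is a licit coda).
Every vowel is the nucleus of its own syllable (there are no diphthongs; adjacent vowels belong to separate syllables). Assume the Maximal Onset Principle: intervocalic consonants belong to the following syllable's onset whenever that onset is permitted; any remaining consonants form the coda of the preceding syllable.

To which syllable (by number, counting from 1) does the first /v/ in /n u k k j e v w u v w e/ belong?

3

Vowels present: u, e, u, e; each is a nucleus, giving 4 syllables.
σ1/σ2 boundary: cluster /kkj/ — the longest permitted-onset suffix is /kj/; onset = /kj/, preceding coda = /k/.
σ2/σ3 boundary: /vw/ — entire cluster is a permitted onset → onset /vw/, coda ∅.
σ3/σ4 boundary: /vw/ is a licit onset in full, so it all attaches to the next syllable.
Putting it together: nuk.kje.vwu.vwe.
The first /v/ is in the onset of syllable 3 (/vwu/).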